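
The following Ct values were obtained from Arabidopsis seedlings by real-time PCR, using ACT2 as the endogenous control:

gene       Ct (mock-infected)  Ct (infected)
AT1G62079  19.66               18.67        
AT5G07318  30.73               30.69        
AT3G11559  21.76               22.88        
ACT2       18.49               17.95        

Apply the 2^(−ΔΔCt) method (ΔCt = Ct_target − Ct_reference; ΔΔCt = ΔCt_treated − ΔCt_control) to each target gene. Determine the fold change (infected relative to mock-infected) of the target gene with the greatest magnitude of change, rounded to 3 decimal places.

AT1G62079: ΔΔCt = (18.67−17.95) − (19.66−18.49) = 0.72 − 1.17 = -0.45; fold change = 2^0.45 = 1.366
AT5G07318: ΔΔCt = (30.69−17.95) − (30.73−18.49) = 12.74 − 12.24 = 0.50; fold change = 2^-0.50 = 0.707
AT3G11559: ΔΔCt = (22.88−17.95) − (21.76−18.49) = 4.93 − 3.27 = 1.66; fold change = 2^-1.66 = 0.316
AT3G11559 has the largest |ΔΔCt| = 1.66.

0.316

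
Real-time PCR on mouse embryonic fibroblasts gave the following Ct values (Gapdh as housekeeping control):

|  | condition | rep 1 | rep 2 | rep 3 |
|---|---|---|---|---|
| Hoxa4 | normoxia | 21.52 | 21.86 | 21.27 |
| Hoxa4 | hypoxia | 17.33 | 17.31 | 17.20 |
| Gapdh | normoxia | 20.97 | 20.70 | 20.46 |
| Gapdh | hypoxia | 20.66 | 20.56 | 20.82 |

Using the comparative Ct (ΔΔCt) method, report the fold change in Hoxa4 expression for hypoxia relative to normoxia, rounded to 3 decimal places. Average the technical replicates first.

18.896

Mean Ct: Hoxa4 normoxia 21.550; Hoxa4 hypoxia 17.280; Gapdh normoxia 20.710; Gapdh hypoxia 20.680
ΔCt(normoxia) = 21.550 − 20.710 = 0.840
ΔCt(hypoxia) = 17.280 − 20.680 = -3.400
ΔΔCt = -3.400 − 0.840 = -4.240
Fold change = 2^(−(-4.240)) = 2^4.240 = 18.8959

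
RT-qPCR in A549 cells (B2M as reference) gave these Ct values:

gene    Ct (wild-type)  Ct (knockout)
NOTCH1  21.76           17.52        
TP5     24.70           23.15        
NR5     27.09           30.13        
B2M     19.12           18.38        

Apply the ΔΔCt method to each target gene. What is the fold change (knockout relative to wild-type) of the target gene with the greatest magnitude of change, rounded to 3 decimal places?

NOTCH1: ΔΔCt = (17.52−18.38) − (21.76−19.12) = -0.86 − 2.64 = -3.50; fold change = 2^3.50 = 11.314
TP5: ΔΔCt = (23.15−18.38) − (24.70−19.12) = 4.77 − 5.58 = -0.81; fold change = 2^0.81 = 1.753
NR5: ΔΔCt = (30.13−18.38) − (27.09−19.12) = 11.75 − 7.97 = 3.78; fold change = 2^-3.78 = 0.073
NR5 has the largest |ΔΔCt| = 3.78.

0.073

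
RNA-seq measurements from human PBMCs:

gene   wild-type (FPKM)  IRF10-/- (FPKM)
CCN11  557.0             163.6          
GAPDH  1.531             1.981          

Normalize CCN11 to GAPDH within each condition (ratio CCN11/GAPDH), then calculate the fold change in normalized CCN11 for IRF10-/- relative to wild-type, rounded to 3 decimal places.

0.227

CCN11/GAPDH (wild-type) = 557.0 / 1.531 = 363.81
CCN11/GAPDH (IRF10-/-) = 163.6 / 1.981 = 82.585
Fold change = 82.585 / 363.81 = 0.2270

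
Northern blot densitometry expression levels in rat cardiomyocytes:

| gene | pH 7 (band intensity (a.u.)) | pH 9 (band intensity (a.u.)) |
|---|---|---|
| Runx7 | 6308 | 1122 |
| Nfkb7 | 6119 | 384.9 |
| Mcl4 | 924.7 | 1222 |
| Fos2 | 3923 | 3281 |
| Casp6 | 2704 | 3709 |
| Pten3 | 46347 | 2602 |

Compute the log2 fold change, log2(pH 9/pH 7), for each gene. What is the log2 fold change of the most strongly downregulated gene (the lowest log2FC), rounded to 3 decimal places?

log2(1122/6308) = -2.491  (Runx7)
log2(384.9/6119) = -3.991  (Nfkb7)
log2(1222/924.7) = 0.402  (Mcl4)
log2(3281/3923) = -0.258  (Fos2)
log2(3709/2704) = 0.456  (Casp6)
log2(2602/46347) = -4.155  (Pten3)
Pten3 is most strongly downregulated.

-4.155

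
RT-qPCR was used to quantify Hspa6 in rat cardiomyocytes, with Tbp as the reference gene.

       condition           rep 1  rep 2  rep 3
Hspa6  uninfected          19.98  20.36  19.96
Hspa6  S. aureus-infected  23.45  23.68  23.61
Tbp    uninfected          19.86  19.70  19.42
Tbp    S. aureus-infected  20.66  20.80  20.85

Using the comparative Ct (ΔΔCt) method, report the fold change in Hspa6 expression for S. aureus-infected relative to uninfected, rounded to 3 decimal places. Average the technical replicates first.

Mean Ct: Hspa6 uninfected 20.100; Hspa6 S. aureus-infected 23.580; Tbp uninfected 19.660; Tbp S. aureus-infected 20.770
ΔCt(uninfected) = 20.100 − 19.660 = 0.440
ΔCt(S. aureus-infected) = 23.580 − 20.770 = 2.810
ΔΔCt = 2.810 − 0.440 = 2.370
Fold change = 2^(−2.370) = 0.1934

0.193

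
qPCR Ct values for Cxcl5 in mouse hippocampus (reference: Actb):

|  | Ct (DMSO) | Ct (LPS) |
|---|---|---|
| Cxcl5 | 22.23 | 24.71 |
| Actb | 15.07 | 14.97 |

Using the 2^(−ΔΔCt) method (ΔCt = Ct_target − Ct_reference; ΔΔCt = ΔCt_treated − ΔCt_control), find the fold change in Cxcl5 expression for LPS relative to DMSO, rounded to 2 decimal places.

ΔCt(DMSO) = 22.230 − 15.070 = 7.160
ΔCt(LPS) = 24.710 − 14.970 = 9.740
ΔΔCt = 9.740 − 7.160 = 2.580
Fold change = 2^(−2.580) = 0.167

0.17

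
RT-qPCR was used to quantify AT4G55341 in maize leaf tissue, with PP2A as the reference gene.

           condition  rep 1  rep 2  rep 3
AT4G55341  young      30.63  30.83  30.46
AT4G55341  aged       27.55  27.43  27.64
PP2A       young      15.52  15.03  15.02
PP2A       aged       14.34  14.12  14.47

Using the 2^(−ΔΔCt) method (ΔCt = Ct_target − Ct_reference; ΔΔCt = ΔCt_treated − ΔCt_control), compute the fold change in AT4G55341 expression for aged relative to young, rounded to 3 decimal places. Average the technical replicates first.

4.659

Mean Ct: AT4G55341 young 30.640; AT4G55341 aged 27.540; PP2A young 15.190; PP2A aged 14.310
ΔCt(young) = 30.640 − 15.190 = 15.450
ΔCt(aged) = 27.540 − 14.310 = 13.230
ΔΔCt = 13.230 − 15.450 = -2.220
Fold change = 2^(−(-2.220)) = 2^2.220 = 4.6589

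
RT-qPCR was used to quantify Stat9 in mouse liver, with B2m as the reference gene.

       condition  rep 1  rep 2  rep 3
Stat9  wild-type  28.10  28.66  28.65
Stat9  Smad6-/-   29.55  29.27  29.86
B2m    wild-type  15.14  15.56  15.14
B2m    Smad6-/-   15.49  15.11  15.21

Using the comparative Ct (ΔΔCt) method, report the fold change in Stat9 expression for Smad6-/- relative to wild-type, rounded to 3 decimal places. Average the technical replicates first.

0.467

Mean Ct: Stat9 wild-type 28.470; Stat9 Smad6-/- 29.560; B2m wild-type 15.280; B2m Smad6-/- 15.270
ΔCt(wild-type) = 28.470 − 15.280 = 13.190
ΔCt(Smad6-/-) = 29.560 − 15.270 = 14.290
ΔΔCt = 14.290 − 13.190 = 1.100
Fold change = 2^(−1.100) = 0.4665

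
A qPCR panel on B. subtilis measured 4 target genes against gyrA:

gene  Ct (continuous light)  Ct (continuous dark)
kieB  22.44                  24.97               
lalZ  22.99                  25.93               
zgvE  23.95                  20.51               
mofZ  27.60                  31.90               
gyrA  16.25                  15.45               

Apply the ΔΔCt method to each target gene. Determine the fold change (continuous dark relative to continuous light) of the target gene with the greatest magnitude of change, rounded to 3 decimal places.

kieB: ΔΔCt = (24.97−15.45) − (22.44−16.25) = 9.52 − 6.19 = 3.33; fold change = 2^-3.33 = 0.099
lalZ: ΔΔCt = (25.93−15.45) − (22.99−16.25) = 10.48 − 6.74 = 3.74; fold change = 2^-3.74 = 0.075
zgvE: ΔΔCt = (20.51−15.45) − (23.95−16.25) = 5.06 − 7.70 = -2.64; fold change = 2^2.64 = 6.233
mofZ: ΔΔCt = (31.90−15.45) − (27.60−16.25) = 16.45 − 11.35 = 5.10; fold change = 2^-5.10 = 0.029
mofZ has the largest |ΔΔCt| = 5.10.

0.029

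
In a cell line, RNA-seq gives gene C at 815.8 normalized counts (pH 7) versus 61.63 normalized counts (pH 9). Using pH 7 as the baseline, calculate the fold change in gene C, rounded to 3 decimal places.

0.076

Fold change = 61.63 / 815.8 = 0.0755
gene C is downregulated.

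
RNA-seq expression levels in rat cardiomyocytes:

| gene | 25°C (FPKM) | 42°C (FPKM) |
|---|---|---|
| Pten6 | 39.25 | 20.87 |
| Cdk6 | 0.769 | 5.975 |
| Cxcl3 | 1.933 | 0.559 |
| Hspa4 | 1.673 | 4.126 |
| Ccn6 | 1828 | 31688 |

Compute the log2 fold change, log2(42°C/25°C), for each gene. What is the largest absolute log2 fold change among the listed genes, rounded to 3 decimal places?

4.116

log2(20.87/39.25) = -0.911  (Pten6)
log2(5.975/0.769) = 2.958  (Cdk6)
log2(0.559/1.933) = -1.790  (Cxcl3)
log2(4.126/1.673) = 1.302  (Hspa4)
log2(31688/1828) = 4.116  (Ccn6)
The largest magnitude belongs to Ccn6.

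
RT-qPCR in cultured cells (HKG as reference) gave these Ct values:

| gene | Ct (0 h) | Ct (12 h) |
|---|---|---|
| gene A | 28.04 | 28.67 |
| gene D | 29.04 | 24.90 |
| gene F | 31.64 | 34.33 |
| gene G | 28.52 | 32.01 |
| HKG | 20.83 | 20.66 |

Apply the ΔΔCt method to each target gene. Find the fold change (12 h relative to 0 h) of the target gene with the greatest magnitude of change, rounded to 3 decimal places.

15.671

gene A: ΔΔCt = (28.67−20.66) − (28.04−20.83) = 8.01 − 7.21 = 0.80; fold change = 2^-0.80 = 0.574
gene D: ΔΔCt = (24.90−20.66) − (29.04−20.83) = 4.24 − 8.21 = -3.97; fold change = 2^3.97 = 15.671
gene F: ΔΔCt = (34.33−20.66) − (31.64−20.83) = 13.67 − 10.81 = 2.86; fold change = 2^-2.86 = 0.138
gene G: ΔΔCt = (32.01−20.66) − (28.52−20.83) = 11.35 − 7.69 = 3.66; fold change = 2^-3.66 = 0.079
gene D has the largest |ΔΔCt| = 3.97.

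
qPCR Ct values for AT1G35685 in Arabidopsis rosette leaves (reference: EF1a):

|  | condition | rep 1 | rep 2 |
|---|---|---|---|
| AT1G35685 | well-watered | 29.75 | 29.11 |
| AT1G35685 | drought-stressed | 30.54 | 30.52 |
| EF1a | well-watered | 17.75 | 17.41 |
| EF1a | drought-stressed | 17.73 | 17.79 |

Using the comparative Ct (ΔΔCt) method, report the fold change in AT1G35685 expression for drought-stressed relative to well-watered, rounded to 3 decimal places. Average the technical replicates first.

Mean Ct: AT1G35685 well-watered 29.430; AT1G35685 drought-stressed 30.530; EF1a well-watered 17.580; EF1a drought-stressed 17.760
ΔCt(well-watered) = 29.430 − 17.580 = 11.850
ΔCt(drought-stressed) = 30.530 − 17.760 = 12.770
ΔΔCt = 12.770 − 11.850 = 0.920
Fold change = 2^(−0.920) = 0.5285

0.529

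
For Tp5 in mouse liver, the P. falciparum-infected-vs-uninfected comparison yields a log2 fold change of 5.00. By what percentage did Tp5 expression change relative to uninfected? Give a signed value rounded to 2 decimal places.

3100.00%

Fold change = 2^(5.00) = 32.0000
Percent change = (FC − 1) × 100% = (32.0000 − 1) × 100 = 3100.00%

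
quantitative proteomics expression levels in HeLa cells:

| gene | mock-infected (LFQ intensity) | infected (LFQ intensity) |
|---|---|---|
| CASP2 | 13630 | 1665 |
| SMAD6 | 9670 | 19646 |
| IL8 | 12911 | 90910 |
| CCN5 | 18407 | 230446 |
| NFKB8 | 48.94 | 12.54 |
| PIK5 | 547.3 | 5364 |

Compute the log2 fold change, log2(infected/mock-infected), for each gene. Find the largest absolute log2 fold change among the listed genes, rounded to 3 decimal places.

log2(1665/13630) = -3.033  (CASP2)
log2(19646/9670) = 1.023  (SMAD6)
log2(90910/12911) = 2.816  (IL8)
log2(230446/18407) = 3.646  (CCN5)
log2(12.54/48.94) = -1.964  (NFKB8)
log2(5364/547.3) = 3.293  (PIK5)
The largest magnitude belongs to CCN5.

3.646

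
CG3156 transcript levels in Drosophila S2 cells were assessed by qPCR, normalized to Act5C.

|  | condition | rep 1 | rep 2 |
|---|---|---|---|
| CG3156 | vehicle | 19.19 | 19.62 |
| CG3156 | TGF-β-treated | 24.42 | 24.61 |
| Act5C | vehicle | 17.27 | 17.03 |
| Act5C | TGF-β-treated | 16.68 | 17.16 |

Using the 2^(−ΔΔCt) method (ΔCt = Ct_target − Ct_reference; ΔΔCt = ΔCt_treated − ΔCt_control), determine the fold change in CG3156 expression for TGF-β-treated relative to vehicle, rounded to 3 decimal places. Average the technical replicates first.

0.025

Mean Ct: CG3156 vehicle 19.405; CG3156 TGF-β-treated 24.515; Act5C vehicle 17.150; Act5C TGF-β-treated 16.920
ΔCt(vehicle) = 19.405 − 17.150 = 2.255
ΔCt(TGF-β-treated) = 24.515 − 16.920 = 7.595
ΔΔCt = 7.595 − 2.255 = 5.340
Fold change = 2^(−5.340) = 0.0247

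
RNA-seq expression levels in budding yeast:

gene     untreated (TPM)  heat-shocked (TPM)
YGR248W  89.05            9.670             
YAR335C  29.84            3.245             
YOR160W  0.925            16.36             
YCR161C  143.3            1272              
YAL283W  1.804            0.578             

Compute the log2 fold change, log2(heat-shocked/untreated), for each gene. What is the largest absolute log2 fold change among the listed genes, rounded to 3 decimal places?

log2(9.670/89.05) = -3.203  (YGR248W)
log2(3.245/29.84) = -3.201  (YAR335C)
log2(16.36/0.925) = 4.145  (YOR160W)
log2(1272/143.3) = 3.150  (YCR161C)
log2(0.578/1.804) = -1.642  (YAL283W)
The largest magnitude belongs to YOR160W.

4.145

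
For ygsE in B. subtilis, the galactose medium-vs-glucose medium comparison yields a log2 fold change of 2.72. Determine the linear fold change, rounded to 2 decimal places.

6.59

Fold change = 2^(2.72) = 6.589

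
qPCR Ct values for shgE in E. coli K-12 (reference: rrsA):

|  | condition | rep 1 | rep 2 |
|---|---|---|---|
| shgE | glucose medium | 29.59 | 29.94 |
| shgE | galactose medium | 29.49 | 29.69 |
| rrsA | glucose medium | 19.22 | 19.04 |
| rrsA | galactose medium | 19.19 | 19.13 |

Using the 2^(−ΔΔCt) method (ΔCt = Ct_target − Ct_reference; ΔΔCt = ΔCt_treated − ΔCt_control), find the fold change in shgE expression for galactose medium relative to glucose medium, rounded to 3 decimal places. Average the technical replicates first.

Mean Ct: shgE glucose medium 29.765; shgE galactose medium 29.590; rrsA glucose medium 19.130; rrsA galactose medium 19.160
ΔCt(glucose medium) = 29.765 − 19.130 = 10.635
ΔCt(galactose medium) = 29.590 − 19.160 = 10.430
ΔΔCt = 10.430 − 10.635 = -0.205
Fold change = 2^(−(-0.205)) = 2^0.205 = 1.1527

1.153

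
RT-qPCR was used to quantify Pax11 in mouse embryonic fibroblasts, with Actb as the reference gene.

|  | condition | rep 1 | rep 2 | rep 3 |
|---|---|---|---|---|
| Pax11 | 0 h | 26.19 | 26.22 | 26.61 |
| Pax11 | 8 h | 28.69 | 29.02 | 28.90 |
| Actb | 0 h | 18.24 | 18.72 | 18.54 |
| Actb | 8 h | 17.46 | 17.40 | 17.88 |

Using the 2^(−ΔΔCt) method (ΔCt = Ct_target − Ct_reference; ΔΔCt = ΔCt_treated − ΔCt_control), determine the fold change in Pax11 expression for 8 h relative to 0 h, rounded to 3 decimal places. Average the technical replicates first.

Mean Ct: Pax11 0 h 26.340; Pax11 8 h 28.870; Actb 0 h 18.500; Actb 8 h 17.580
ΔCt(0 h) = 26.340 − 18.500 = 7.840
ΔCt(8 h) = 28.870 − 17.580 = 11.290
ΔΔCt = 11.290 − 7.840 = 3.450
Fold change = 2^(−3.450) = 0.0915

0.092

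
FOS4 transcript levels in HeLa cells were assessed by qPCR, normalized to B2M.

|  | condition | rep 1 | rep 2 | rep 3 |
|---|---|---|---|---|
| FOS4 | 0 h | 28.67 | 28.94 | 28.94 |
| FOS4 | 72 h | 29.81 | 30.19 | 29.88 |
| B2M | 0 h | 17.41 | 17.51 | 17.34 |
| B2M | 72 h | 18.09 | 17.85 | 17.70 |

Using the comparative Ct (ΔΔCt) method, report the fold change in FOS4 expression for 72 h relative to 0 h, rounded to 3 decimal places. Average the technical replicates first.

Mean Ct: FOS4 0 h 28.850; FOS4 72 h 29.960; B2M 0 h 17.420; B2M 72 h 17.880
ΔCt(0 h) = 28.850 − 17.420 = 11.430
ΔCt(72 h) = 29.960 − 17.880 = 12.080
ΔΔCt = 12.080 − 11.430 = 0.650
Fold change = 2^(−0.650) = 0.6373

0.637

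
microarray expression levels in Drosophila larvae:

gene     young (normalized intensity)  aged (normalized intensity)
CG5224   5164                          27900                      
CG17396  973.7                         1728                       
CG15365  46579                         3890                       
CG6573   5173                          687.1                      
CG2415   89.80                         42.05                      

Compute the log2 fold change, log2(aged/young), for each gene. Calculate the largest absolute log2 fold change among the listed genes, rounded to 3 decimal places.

3.582

log2(27900/5164) = 2.434  (CG5224)
log2(1728/973.7) = 0.828  (CG17396)
log2(3890/46579) = -3.582  (CG15365)
log2(687.1/5173) = -2.912  (CG6573)
log2(42.05/89.80) = -1.095  (CG2415)
The largest magnitude belongs to CG15365.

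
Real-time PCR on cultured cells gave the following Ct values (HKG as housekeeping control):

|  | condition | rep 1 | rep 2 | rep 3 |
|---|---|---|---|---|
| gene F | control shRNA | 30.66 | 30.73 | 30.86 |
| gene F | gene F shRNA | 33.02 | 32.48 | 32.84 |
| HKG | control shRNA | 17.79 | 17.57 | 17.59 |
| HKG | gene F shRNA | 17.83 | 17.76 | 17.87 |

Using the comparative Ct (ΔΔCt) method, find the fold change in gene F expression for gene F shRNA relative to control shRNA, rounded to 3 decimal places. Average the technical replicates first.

0.275

Mean Ct: gene F control shRNA 30.750; gene F gene F shRNA 32.780; HKG control shRNA 17.650; HKG gene F shRNA 17.820
ΔCt(control shRNA) = 30.750 − 17.650 = 13.100
ΔCt(gene F shRNA) = 32.780 − 17.820 = 14.960
ΔΔCt = 14.960 − 13.100 = 1.860
Fold change = 2^(−1.860) = 0.2755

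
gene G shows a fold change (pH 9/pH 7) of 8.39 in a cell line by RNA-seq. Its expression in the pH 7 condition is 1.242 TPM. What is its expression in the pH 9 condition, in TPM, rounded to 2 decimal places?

10.42

pH 9 expression = 1.242 × 8.39 = 10.42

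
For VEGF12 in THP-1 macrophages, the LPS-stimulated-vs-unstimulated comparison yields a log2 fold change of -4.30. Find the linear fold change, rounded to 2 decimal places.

Fold change = 2^(-4.30) = 0.051

0.05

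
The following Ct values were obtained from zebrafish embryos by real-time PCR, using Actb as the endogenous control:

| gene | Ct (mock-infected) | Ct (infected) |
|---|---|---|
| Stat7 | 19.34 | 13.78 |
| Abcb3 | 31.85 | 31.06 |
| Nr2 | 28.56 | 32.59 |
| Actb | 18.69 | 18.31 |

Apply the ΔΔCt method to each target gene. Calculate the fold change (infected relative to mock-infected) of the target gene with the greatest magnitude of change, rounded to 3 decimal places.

36.252

Stat7: ΔΔCt = (13.78−18.31) − (19.34−18.69) = -4.53 − 0.65 = -5.18; fold change = 2^5.18 = 36.252
Abcb3: ΔΔCt = (31.06−18.31) − (31.85−18.69) = 12.75 − 13.16 = -0.41; fold change = 2^0.41 = 1.329
Nr2: ΔΔCt = (32.59−18.31) − (28.56−18.69) = 14.28 − 9.87 = 4.41; fold change = 2^-4.41 = 0.047
Stat7 has the largest |ΔΔCt| = 5.18.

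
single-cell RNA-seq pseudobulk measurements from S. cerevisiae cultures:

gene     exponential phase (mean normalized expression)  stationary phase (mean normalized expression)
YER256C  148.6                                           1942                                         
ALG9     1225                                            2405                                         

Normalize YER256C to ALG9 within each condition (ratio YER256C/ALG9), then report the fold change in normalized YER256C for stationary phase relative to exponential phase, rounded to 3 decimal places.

6.657

YER256C/ALG9 (exponential phase) = 148.6 / 1225 = 0.12131
YER256C/ALG9 (stationary phase) = 1942 / 2405 = 0.80748
Fold change = 0.80748 / 0.12131 = 6.6566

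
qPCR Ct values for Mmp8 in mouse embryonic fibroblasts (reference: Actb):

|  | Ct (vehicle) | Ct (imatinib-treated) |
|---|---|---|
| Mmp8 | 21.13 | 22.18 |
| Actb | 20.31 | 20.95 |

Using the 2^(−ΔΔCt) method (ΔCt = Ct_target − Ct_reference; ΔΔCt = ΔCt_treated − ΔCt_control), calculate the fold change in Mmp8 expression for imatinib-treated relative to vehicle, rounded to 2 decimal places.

0.75

ΔCt(vehicle) = 21.130 − 20.310 = 0.820
ΔCt(imatinib-treated) = 22.180 − 20.950 = 1.230
ΔΔCt = 1.230 − 0.820 = 0.410
Fold change = 2^(−0.410) = 0.753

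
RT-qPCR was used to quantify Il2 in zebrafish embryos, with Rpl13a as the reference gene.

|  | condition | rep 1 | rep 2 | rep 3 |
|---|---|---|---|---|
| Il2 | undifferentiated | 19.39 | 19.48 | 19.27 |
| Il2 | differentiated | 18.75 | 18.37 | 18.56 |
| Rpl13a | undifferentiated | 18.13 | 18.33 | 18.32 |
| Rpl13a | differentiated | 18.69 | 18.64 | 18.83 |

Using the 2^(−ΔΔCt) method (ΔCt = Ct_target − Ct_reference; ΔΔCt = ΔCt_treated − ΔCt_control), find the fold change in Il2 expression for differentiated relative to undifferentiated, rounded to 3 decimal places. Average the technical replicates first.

2.428

Mean Ct: Il2 undifferentiated 19.380; Il2 differentiated 18.560; Rpl13a undifferentiated 18.260; Rpl13a differentiated 18.720
ΔCt(undifferentiated) = 19.380 − 18.260 = 1.120
ΔCt(differentiated) = 18.560 − 18.720 = -0.160
ΔΔCt = -0.160 − 1.120 = -1.280
Fold change = 2^(−(-1.280)) = 2^1.280 = 2.4284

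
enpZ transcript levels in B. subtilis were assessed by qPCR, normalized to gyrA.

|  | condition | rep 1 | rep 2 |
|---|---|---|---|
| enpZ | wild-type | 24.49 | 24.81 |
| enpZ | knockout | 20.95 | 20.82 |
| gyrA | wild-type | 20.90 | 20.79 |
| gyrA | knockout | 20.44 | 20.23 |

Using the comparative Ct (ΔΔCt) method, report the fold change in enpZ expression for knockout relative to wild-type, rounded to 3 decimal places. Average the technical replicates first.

9.547

Mean Ct: enpZ wild-type 24.650; enpZ knockout 20.885; gyrA wild-type 20.845; gyrA knockout 20.335
ΔCt(wild-type) = 24.650 − 20.845 = 3.805
ΔCt(knockout) = 20.885 − 20.335 = 0.550
ΔΔCt = 0.550 − 3.805 = -3.255
Fold change = 2^(−(-3.255)) = 2^3.255 = 9.5467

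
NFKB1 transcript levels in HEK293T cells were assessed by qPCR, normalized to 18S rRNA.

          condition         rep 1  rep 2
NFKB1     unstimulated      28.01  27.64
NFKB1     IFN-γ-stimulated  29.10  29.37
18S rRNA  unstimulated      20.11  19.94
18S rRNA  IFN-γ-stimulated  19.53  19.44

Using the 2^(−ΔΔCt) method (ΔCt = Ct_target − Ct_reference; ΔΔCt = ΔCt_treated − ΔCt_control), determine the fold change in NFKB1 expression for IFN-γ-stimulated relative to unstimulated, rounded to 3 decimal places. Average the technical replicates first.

Mean Ct: NFKB1 unstimulated 27.825; NFKB1 IFN-γ-stimulated 29.235; 18S rRNA unstimulated 20.025; 18S rRNA IFN-γ-stimulated 19.485
ΔCt(unstimulated) = 27.825 − 20.025 = 7.800
ΔCt(IFN-γ-stimulated) = 29.235 − 19.485 = 9.750
ΔΔCt = 9.750 − 7.800 = 1.950
Fold change = 2^(−1.950) = 0.2588

0.259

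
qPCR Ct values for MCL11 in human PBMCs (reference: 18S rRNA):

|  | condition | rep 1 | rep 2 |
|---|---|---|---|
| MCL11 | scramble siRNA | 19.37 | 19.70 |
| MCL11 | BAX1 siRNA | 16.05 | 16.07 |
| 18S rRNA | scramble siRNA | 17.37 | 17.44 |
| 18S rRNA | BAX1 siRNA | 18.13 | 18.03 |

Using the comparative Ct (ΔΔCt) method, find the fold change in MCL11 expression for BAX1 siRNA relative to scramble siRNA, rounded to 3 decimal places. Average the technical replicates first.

17.753

Mean Ct: MCL11 scramble siRNA 19.535; MCL11 BAX1 siRNA 16.060; 18S rRNA scramble siRNA 17.405; 18S rRNA BAX1 siRNA 18.080
ΔCt(scramble siRNA) = 19.535 − 17.405 = 2.130
ΔCt(BAX1 siRNA) = 16.060 − 18.080 = -2.020
ΔΔCt = -2.020 − 2.130 = -4.150
Fold change = 2^(−(-4.150)) = 2^4.150 = 17.7531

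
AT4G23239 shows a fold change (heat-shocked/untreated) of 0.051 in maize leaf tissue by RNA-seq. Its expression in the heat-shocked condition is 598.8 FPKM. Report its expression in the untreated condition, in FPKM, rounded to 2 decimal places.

untreated expression = 598.8 / 0.051 = 11741.18

11741.18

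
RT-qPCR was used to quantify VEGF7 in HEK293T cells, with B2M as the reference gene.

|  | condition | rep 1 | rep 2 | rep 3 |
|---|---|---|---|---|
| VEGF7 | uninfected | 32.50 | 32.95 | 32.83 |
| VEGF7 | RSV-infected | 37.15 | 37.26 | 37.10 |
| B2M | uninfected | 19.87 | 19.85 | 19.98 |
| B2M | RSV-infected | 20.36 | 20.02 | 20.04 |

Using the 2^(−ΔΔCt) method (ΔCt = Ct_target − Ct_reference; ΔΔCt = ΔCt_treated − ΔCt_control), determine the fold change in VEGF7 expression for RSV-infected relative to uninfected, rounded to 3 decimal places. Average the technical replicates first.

Mean Ct: VEGF7 uninfected 32.760; VEGF7 RSV-infected 37.170; B2M uninfected 19.900; B2M RSV-infected 20.140
ΔCt(uninfected) = 32.760 − 19.900 = 12.860
ΔCt(RSV-infected) = 37.170 − 20.140 = 17.030
ΔΔCt = 17.030 − 12.860 = 4.170
Fold change = 2^(−4.170) = 0.0556

0.056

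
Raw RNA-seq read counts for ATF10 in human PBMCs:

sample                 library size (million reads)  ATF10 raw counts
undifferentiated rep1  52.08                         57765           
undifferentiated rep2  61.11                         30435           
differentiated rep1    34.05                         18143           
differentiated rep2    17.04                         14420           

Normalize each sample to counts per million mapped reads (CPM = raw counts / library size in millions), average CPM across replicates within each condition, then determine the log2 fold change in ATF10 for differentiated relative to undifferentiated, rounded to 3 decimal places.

CPM(undifferentiated rep1) = 57765 / 52.08 = 1109.1590
CPM(undifferentiated rep2) = 30435 / 61.11 = 498.0363
CPM(differentiated rep1) = 18143 / 34.05 = 532.8341
CPM(differentiated rep2) = 14420 / 17.04 = 846.2441
mean CPM(undifferentiated) = 803.5977; mean CPM(differentiated) = 689.5391
Fold change = 689.5391 / 803.5977 = 0.85807
log2(0.85807) = -0.2208

-0.221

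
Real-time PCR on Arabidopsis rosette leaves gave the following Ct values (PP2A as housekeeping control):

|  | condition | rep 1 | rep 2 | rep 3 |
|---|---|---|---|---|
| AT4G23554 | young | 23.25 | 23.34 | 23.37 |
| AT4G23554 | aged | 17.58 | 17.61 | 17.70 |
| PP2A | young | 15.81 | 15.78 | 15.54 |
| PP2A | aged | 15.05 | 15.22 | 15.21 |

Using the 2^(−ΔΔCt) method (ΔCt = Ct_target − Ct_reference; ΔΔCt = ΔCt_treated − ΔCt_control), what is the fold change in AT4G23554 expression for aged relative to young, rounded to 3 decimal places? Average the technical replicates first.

Mean Ct: AT4G23554 young 23.320; AT4G23554 aged 17.630; PP2A young 15.710; PP2A aged 15.160
ΔCt(young) = 23.320 − 15.710 = 7.610
ΔCt(aged) = 17.630 − 15.160 = 2.470
ΔΔCt = 2.470 − 7.610 = -5.140
Fold change = 2^(−(-5.140)) = 2^5.140 = 35.2610

35.261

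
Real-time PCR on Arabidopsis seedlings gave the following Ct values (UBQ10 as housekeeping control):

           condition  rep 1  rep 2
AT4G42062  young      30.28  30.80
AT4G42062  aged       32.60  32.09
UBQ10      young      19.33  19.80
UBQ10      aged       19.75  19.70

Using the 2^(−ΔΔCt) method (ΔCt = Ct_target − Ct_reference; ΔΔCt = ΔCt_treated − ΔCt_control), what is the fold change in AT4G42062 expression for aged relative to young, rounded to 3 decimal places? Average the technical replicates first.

0.320

Mean Ct: AT4G42062 young 30.540; AT4G42062 aged 32.345; UBQ10 young 19.565; UBQ10 aged 19.725
ΔCt(young) = 30.540 − 19.565 = 10.975
ΔCt(aged) = 32.345 − 19.725 = 12.620
ΔΔCt = 12.620 − 10.975 = 1.645
Fold change = 2^(−1.645) = 0.3197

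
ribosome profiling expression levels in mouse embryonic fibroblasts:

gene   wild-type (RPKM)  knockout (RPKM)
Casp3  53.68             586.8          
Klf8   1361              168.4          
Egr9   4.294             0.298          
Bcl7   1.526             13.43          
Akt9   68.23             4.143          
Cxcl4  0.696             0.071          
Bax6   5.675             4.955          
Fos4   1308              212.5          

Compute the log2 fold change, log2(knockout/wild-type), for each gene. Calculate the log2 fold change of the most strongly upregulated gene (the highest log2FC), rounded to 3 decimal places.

log2(586.8/53.68) = 3.450  (Casp3)
log2(168.4/1361) = -3.015  (Klf8)
log2(0.298/4.294) = -3.849  (Egr9)
log2(13.43/1.526) = 3.138  (Bcl7)
log2(4.143/68.23) = -4.042  (Akt9)
log2(0.071/0.696) = -3.293  (Cxcl4)
log2(4.955/5.675) = -0.196  (Bax6)
log2(212.5/1308) = -2.622  (Fos4)
Casp3 is most strongly upregulated.

3.450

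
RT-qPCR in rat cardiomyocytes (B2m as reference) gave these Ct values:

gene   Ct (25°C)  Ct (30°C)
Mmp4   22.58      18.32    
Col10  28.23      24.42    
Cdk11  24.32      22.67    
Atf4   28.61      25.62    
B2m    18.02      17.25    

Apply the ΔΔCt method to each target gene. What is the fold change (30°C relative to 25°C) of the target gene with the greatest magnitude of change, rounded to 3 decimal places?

Mmp4: ΔΔCt = (18.32−17.25) − (22.58−18.02) = 1.07 − 4.56 = -3.49; fold change = 2^3.49 = 11.236
Col10: ΔΔCt = (24.42−17.25) − (28.23−18.02) = 7.17 − 10.21 = -3.04; fold change = 2^3.04 = 8.225
Cdk11: ΔΔCt = (22.67−17.25) − (24.32−18.02) = 5.42 − 6.30 = -0.88; fold change = 2^0.88 = 1.840
Atf4: ΔΔCt = (25.62−17.25) − (28.61−18.02) = 8.37 − 10.59 = -2.22; fold change = 2^2.22 = 4.659
Mmp4 has the largest |ΔΔCt| = 3.49.

11.236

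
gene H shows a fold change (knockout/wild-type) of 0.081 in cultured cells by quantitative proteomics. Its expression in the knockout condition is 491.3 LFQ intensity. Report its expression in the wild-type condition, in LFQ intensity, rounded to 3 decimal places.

wild-type expression = 491.3 / 0.081 = 6065.432

6065.432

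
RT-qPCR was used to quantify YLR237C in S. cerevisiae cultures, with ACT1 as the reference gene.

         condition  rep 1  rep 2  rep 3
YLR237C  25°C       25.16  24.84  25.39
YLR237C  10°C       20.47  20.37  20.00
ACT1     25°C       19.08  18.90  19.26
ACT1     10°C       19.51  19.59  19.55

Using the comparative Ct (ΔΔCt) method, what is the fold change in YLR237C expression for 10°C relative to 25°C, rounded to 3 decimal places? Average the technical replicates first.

Mean Ct: YLR237C 25°C 25.130; YLR237C 10°C 20.280; ACT1 25°C 19.080; ACT1 10°C 19.550
ΔCt(25°C) = 25.130 − 19.080 = 6.050
ΔCt(10°C) = 20.280 − 19.550 = 0.730
ΔΔCt = 0.730 − 6.050 = -5.320
Fold change = 2^(−(-5.320)) = 2^5.320 = 39.9466

39.947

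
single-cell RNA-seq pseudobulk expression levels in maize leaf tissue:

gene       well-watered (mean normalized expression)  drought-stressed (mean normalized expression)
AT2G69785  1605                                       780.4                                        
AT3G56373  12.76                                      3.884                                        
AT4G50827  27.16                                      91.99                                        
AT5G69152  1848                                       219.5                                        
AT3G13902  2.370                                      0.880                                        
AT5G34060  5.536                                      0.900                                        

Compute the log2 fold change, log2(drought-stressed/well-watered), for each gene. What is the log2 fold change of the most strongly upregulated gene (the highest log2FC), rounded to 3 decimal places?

1.760

log2(780.4/1605) = -1.040  (AT2G69785)
log2(3.884/12.76) = -1.716  (AT3G56373)
log2(91.99/27.16) = 1.760  (AT4G50827)
log2(219.5/1848) = -3.074  (AT5G69152)
log2(0.880/2.370) = -1.429  (AT3G13902)
log2(0.900/5.536) = -2.621  (AT5G34060)
AT4G50827 is most strongly upregulated.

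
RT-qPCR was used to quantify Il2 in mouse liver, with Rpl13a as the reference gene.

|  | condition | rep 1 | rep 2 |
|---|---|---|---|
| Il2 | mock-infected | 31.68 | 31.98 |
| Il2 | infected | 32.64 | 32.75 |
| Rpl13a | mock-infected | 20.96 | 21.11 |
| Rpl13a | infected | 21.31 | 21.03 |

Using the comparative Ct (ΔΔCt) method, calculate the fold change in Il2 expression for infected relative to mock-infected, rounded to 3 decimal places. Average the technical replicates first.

0.603

Mean Ct: Il2 mock-infected 31.830; Il2 infected 32.695; Rpl13a mock-infected 21.035; Rpl13a infected 21.170
ΔCt(mock-infected) = 31.830 − 21.035 = 10.795
ΔCt(infected) = 32.695 − 21.170 = 11.525
ΔΔCt = 11.525 − 10.795 = 0.730
Fold change = 2^(−0.730) = 0.6029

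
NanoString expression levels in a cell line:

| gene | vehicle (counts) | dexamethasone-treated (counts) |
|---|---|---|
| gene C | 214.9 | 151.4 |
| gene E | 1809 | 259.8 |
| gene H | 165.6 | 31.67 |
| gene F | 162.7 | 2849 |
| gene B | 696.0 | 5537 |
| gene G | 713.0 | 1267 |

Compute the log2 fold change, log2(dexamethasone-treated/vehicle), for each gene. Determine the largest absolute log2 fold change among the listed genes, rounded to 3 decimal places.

4.130

log2(151.4/214.9) = -0.505  (gene C)
log2(259.8/1809) = -2.800  (gene E)
log2(31.67/165.6) = -2.387  (gene H)
log2(2849/162.7) = 4.130  (gene F)
log2(5537/696.0) = 2.992  (gene B)
log2(1267/713.0) = 0.829  (gene G)
The largest magnitude belongs to gene F.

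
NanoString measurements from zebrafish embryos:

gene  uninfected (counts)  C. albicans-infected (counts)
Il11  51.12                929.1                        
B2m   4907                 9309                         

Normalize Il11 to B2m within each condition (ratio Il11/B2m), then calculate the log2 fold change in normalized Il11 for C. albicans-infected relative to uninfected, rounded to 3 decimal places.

3.260

Il11/B2m (uninfected) = 51.12 / 4907 = 0.010418
Il11/B2m (C. albicans-infected) = 929.1 / 9309 = 0.099807
Fold change = 0.099807 / 0.010418 = 9.5804
log2(9.5804) = 3.2601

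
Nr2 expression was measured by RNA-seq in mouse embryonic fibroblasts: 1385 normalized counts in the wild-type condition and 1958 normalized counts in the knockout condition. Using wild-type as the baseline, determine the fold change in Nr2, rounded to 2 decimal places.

Fold change = 1958 / 1385 = 1.414
Nr2 is upregulated.

1.41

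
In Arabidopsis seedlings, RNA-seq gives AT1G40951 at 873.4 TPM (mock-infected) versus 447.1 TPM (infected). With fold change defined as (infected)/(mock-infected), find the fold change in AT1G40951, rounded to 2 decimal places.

0.51

Fold change = 447.1 / 873.4 = 0.512
AT1G40951 is downregulated.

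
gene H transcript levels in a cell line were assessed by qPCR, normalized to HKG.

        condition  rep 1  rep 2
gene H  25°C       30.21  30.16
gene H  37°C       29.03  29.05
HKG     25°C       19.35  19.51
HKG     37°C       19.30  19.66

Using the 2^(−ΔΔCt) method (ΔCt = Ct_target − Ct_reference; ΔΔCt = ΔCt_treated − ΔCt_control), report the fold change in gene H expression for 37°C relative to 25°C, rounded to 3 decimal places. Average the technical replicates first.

2.289

Mean Ct: gene H 25°C 30.185; gene H 37°C 29.040; HKG 25°C 19.430; HKG 37°C 19.480
ΔCt(25°C) = 30.185 − 19.430 = 10.755
ΔCt(37°C) = 29.040 − 19.480 = 9.560
ΔΔCt = 9.560 − 10.755 = -1.195
Fold change = 2^(−(-1.195)) = 2^1.195 = 2.2894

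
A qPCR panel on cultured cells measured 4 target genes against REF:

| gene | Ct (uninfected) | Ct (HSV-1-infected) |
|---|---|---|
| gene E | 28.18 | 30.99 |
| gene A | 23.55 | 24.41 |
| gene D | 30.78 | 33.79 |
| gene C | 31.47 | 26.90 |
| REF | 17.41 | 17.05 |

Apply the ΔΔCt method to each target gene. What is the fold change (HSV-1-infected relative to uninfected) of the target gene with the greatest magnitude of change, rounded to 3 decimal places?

18.507

gene E: ΔΔCt = (30.99−17.05) − (28.18−17.41) = 13.94 − 10.77 = 3.17; fold change = 2^-3.17 = 0.111
gene A: ΔΔCt = (24.41−17.05) − (23.55−17.41) = 7.36 − 6.14 = 1.22; fold change = 2^-1.22 = 0.429
gene D: ΔΔCt = (33.79−17.05) − (30.78−17.41) = 16.74 − 13.37 = 3.37; fold change = 2^-3.37 = 0.097
gene C: ΔΔCt = (26.90−17.05) − (31.47−17.41) = 9.85 − 14.06 = -4.21; fold change = 2^4.21 = 18.507
gene C has the largest |ΔΔCt| = 4.21.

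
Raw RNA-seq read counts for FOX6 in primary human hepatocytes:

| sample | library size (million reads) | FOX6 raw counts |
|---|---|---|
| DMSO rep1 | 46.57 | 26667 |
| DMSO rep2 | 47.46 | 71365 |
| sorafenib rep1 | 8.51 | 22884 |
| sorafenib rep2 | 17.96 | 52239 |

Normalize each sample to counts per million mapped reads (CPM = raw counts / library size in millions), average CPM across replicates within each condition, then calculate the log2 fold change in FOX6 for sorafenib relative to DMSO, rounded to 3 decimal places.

1.431

CPM(DMSO rep1) = 26667 / 46.57 = 572.6219
CPM(DMSO rep2) = 71365 / 47.46 = 1503.6873
CPM(sorafenib rep1) = 22884 / 8.51 = 2689.0717
CPM(sorafenib rep2) = 52239 / 17.96 = 2908.6303
mean CPM(DMSO) = 1038.1546; mean CPM(sorafenib) = 2798.8510
Fold change = 2798.8510 / 1038.1546 = 2.69599
log2(2.69599) = 1.4308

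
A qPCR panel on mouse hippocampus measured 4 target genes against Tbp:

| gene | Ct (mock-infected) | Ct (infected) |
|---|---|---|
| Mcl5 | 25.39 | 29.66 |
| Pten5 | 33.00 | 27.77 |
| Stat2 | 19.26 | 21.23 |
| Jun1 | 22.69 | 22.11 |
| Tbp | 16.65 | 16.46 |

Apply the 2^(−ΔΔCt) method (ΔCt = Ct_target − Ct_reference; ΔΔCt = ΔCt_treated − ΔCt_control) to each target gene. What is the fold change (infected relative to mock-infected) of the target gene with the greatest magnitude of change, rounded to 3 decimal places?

32.900

Mcl5: ΔΔCt = (29.66−16.46) − (25.39−16.65) = 13.20 − 8.74 = 4.46; fold change = 2^-4.46 = 0.045
Pten5: ΔΔCt = (27.77−16.46) − (33.00−16.65) = 11.31 − 16.35 = -5.04; fold change = 2^5.04 = 32.900
Stat2: ΔΔCt = (21.23−16.46) − (19.26−16.65) = 4.77 − 2.61 = 2.16; fold change = 2^-2.16 = 0.224
Jun1: ΔΔCt = (22.11−16.46) − (22.69−16.65) = 5.65 − 6.04 = -0.39; fold change = 2^0.39 = 1.310
Pten5 has the largest |ΔΔCt| = 5.04.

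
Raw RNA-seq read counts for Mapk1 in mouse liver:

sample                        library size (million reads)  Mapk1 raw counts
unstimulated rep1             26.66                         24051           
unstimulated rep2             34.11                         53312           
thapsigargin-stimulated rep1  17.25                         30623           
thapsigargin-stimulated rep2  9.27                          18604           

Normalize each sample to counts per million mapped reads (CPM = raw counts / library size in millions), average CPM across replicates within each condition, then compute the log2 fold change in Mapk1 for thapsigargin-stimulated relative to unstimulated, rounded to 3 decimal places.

CPM(unstimulated rep1) = 24051 / 26.66 = 902.1380
CPM(unstimulated rep2) = 53312 / 34.11 = 1562.9434
CPM(thapsigargin-stimulated rep1) = 30623 / 17.25 = 1775.2464
CPM(thapsigargin-stimulated rep2) = 18604 / 9.27 = 2006.9040
mean CPM(unstimulated) = 1232.5407; mean CPM(thapsigargin-stimulated) = 1891.0752
Fold change = 1891.0752 / 1232.5407 = 1.53429
log2(1.53429) = 0.6176

0.618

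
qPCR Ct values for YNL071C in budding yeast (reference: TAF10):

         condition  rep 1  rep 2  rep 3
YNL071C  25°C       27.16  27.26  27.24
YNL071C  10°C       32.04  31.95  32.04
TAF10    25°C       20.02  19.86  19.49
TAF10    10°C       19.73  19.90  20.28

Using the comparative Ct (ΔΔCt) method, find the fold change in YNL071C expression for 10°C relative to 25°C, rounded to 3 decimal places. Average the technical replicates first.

Mean Ct: YNL071C 25°C 27.220; YNL071C 10°C 32.010; TAF10 25°C 19.790; TAF10 10°C 19.970
ΔCt(25°C) = 27.220 − 19.790 = 7.430
ΔCt(10°C) = 32.010 − 19.970 = 12.040
ΔΔCt = 12.040 − 7.430 = 4.610
Fold change = 2^(−4.610) = 0.0409

0.041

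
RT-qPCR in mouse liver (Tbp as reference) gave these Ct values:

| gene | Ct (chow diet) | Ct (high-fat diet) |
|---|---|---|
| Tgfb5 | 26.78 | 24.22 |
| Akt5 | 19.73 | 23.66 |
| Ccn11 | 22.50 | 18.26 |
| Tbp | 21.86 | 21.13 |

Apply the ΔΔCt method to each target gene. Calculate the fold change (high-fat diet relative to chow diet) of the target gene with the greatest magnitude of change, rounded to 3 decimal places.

Tgfb5: ΔΔCt = (24.22−21.13) − (26.78−21.86) = 3.09 − 4.92 = -1.83; fold change = 2^1.83 = 3.555
Akt5: ΔΔCt = (23.66−21.13) − (19.73−21.86) = 2.53 − (-2.13) = 4.66; fold change = 2^-4.66 = 0.040
Ccn11: ΔΔCt = (18.26−21.13) − (22.50−21.86) = -2.87 − 0.64 = -3.51; fold change = 2^3.51 = 11.392
Akt5 has the largest |ΔΔCt| = 4.66.

0.040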